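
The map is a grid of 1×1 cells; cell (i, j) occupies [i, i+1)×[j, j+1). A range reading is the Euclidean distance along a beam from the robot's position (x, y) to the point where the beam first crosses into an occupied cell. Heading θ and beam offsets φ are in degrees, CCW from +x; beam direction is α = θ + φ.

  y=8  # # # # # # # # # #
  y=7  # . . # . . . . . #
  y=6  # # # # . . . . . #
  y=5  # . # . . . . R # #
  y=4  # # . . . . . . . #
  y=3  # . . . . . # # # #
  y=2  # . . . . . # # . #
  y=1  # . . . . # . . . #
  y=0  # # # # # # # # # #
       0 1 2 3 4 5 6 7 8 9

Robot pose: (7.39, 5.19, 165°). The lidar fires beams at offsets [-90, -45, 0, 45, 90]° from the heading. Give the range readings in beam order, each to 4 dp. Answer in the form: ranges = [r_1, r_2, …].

beam 1: φ=-90°, α=75°
  cosα=0.2588 sinα=0.9659 | (7,5) | tMaxX 2.3569 tMaxY 0.8386 | tΔX 3.8637 tΔY 1.0353
    t=0.8386 [y] (7,6)
    t=1.8738 [y] (7,7)
    t=2.3569 [x] (8,7)
    t=2.9091 [y] (8,8) — stop
  → r_1 = 2.9091
beam 2: φ=-45°, α=120°
  cosα=-0.5000 sinα=0.8660 | (7,5) | tMaxX 0.7800 tMaxY 0.9353 | tΔX 2.0000 tΔY 1.1547
    t=0.7800 [x] (6,5)
    t=0.9353 [y] (6,6)
    t=2.0900 [y] (6,7)
    t=2.7800 [x] (5,7)
    t=3.2447 [y] (5,8) — stop
  → r_2 = 3.2447
beam 3: φ=0°, α=165°
  cosα=-0.9659 sinα=0.2588 | (7,5) | tMaxX 0.4038 tMaxY 3.1296 | tΔX 1.0353 tΔY 3.8637
    t=0.4038 [x] (6,5)
    t=1.4390 [x] (5,5)
    t=2.4743 [x] (4,5)
    t=3.1296 [y] (4,6)
    t=3.5096 [x] (3,6) — stop
  → r_3 = 3.5096
beam 4: φ=45°, α=210°
  cosα=-0.8660 sinα=-0.5000 | (7,5) | tMaxX 0.4503 tMaxY 0.3800 | tΔX 1.1547 tΔY 2.0000
    t=0.3800 [y] (7,4)
    t=0.4503 [x] (6,4)
    t=1.6050 [x] (5,4)
    t=2.3800 [y] (5,3)
    t=2.7597 [x] (4,3)
    t=3.9144 [x] (3,3)
    t=4.3800 [y] (3,2)
    t=5.0691 [x] (2,2)
    t=6.2238 [x] (1,2)
    t=6.3800 [y] (1,1)
    t=7.3785 [x] (0,1) — stop
  → r_4 = 7.3785
beam 5: φ=90°, α=255°
  cosα=-0.2588 sinα=-0.9659 | (7,5) | tMaxX 1.5068 tMaxY 0.1967 | tΔX 3.8637 tΔY 1.0353
    t=0.1967 [y] (7,4)
    t=1.2320 [y] (7,3) — stop
  → r_5 = 1.2320

ranges = [2.9091, 3.2447, 3.5096, 7.3785, 1.2320]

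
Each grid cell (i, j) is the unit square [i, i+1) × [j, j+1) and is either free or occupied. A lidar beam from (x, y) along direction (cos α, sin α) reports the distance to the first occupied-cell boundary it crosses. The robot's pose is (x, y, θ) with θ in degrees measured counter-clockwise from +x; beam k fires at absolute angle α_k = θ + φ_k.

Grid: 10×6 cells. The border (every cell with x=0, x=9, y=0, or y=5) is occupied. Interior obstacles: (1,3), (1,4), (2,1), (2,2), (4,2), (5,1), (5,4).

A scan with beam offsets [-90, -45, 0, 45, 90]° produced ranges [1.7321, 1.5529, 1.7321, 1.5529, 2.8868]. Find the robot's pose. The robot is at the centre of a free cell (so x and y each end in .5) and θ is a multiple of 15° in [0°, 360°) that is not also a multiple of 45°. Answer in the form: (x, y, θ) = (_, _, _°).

(x, y, θ) = (7.5, 2.5, 330°)

Enumerate (i+0.5, j+0.5, θ) over the 25 free cells and 16 admissible headings. For each, cast all 5 beams and compare to the given ranges.
  (6.5, 4.5, 330°): beam 1 = 2.8868 ≠ 1.7321 ✗
  (8.5, 3.5, 210°): beam 2 = 2.5882 ≠ 1.5529 ✗
  (1.5, 2.5, 285°): beam 1 = 0.5176 ≠ 1.7321 ✗
  …
  (7.5, 2.5, 330°): r_1=1.7321, r_2=1.5529, r_3=1.7321, r_4=1.5529, r_5=2.8868 — all match ✓
No second candidate reproduces the full scan.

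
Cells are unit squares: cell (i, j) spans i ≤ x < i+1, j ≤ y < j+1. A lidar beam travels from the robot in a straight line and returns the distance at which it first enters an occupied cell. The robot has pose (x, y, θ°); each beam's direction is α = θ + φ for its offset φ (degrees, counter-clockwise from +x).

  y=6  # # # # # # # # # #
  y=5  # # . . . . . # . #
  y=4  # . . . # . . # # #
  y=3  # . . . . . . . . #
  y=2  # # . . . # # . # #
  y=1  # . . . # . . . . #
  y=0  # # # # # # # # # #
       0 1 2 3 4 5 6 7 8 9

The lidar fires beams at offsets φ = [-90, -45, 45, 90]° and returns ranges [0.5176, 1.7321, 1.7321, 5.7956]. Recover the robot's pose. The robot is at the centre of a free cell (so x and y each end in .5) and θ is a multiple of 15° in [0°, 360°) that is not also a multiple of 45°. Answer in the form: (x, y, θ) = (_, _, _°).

(x, y, θ) = (2.5, 2.5, 285°)

Enumerate (i+0.5, j+0.5, θ) over the 30 free cells and 16 admissible headings. For each, cast all 4 beams and compare to the given ranges.
  (5.5, 4.5, 150°): beam 1 = 1.7321 ≠ 0.5176 ✗
  (2.5, 2.5, 300°): beam 1 = 0.5774 ≠ 0.5176 ✗
  (3.5, 4.5, 240°): beam 1 = 1.7321 ≠ 0.5176 ✗
  (8.5, 5.5, 60°): beam 1 = 0.5774 ≠ 0.5176 ✗
  (3.5, 5.5, 195°): beam 2 = 1.0000 ≠ 1.7321 ✗
  …
  (2.5, 2.5, 285°): r_1=0.5176, r_2=1.7321, r_3=1.7321, r_4=5.7956 — all match ✓
Unique over the lattice → pose = (2.5, 2.5, 285°).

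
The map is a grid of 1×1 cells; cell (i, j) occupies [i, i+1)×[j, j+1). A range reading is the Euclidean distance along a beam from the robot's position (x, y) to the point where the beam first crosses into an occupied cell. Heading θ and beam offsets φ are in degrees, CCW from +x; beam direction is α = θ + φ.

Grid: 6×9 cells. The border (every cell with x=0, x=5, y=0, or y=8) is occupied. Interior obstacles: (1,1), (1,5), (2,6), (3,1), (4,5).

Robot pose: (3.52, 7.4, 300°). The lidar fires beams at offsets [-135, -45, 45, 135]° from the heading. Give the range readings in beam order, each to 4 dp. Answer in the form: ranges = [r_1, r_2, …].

beam 1: φ=-135°, α=165°
  direction (-0.9659, 0.2588); cell (3,7); t to first gridline: x 0.5383, y 2.3182 (then +1.0353 / +3.8637)
    (2,7) via x @ 0.5383
    (1,7) via x @ 1.5736
    (1,8) via y @ 2.3182  # hit
  → r_1 = 2.3182
beam 2: φ=-45°, α=255°
  direction (-0.2588, -0.9659); cell (3,7); t to first gridline: x 2.0091, y 0.4141 (then +3.8637 / +1.0353)
    (3,6) via y @ 0.4141
    (3,5) via y @ 1.4494
    (2,5) via x @ 2.0091
    (2,4) via y @ 2.4847
    (2,3) via y @ 3.5199
    (2,2) via y @ 4.5552
    (2,1) via y @ 5.5905
    (1,1) via x @ 5.8728  # hit
  → r_2 = 5.8728
beam 3: φ=45°, α=345°
  direction (0.9659, -0.2588); cell (3,7); t to first gridline: x 0.4969, y 1.5455 (then +1.0353 / +3.8637)
    (4,7) via x @ 0.4969
    (5,7) via x @ 1.5322  # hit
  → r_3 = 1.5322
beam 4: φ=135°, α=75°
  direction (0.2588, 0.9659); cell (3,7); t to first gridline: x 1.8546, y 0.6212 (then +3.8637 / +1.0353)
    (3,8) via y @ 0.6212  # hit
  → r_4 = 0.6212

ranges = [2.3182, 5.8728, 1.5322, 0.6212]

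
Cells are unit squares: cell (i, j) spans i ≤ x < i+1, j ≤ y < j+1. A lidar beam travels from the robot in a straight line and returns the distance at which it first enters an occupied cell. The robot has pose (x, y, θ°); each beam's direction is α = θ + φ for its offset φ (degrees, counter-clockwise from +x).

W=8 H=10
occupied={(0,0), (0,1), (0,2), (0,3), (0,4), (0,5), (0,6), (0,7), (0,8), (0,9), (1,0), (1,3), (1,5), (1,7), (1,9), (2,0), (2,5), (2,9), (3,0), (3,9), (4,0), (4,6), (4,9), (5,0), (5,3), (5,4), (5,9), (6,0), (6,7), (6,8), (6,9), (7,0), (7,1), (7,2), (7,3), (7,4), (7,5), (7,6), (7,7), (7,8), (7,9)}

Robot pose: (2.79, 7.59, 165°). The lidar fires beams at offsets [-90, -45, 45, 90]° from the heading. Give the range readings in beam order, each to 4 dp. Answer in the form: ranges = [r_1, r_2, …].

ranges = [1.4597, 1.6281, 0.9122, 1.6461]

beam 1: φ=-90°, α=75°
  dir = (cos 75°, sin 75°) = (0.2588, 0.9659); from cell (2,7)
  next x-line at t=0.8114, next y-line at t=0.4245; Δt_x=3.8637, Δt_y=1.0353
    y: enter (2,8) at t=0.4245
    x: enter (3,8) at t=0.8114
    y: enter (3,9) at t=1.4597 ← occupied
  → r_1 = 1.4597
beam 2: φ=-45°, α=120°
  dir = (cos 120°, sin 120°) = (-0.5000, 0.8660); from cell (2,7)
  next x-line at t=1.5800, next y-line at t=0.4734; Δt_x=2.0000, Δt_y=1.1547
    y: enter (2,8) at t=0.4734
    x: enter (1,8) at t=1.5800
    y: enter (1,9) at t=1.6281 ← occupied
  → r_2 = 1.6281
beam 3: φ=45°, α=210°
  dir = (cos 210°, sin 210°) = (-0.8660, -0.5000); from cell (2,7)
  next x-line at t=0.9122, next y-line at t=1.1800; Δt_x=1.1547, Δt_y=2.0000
    x: enter (1,7) at t=0.9122 ← occupied
  → r_3 = 0.9122
beam 4: φ=90°, α=255°
  dir = (cos 255°, sin 255°) = (-0.2588, -0.9659); from cell (2,7)
  next x-line at t=3.0523, next y-line at t=0.6108; Δt_x=3.8637, Δt_y=1.0353
    y: enter (2,6) at t=0.6108
    y: enter (2,5) at t=1.6461 ← occupied
  → r_4 = 1.6461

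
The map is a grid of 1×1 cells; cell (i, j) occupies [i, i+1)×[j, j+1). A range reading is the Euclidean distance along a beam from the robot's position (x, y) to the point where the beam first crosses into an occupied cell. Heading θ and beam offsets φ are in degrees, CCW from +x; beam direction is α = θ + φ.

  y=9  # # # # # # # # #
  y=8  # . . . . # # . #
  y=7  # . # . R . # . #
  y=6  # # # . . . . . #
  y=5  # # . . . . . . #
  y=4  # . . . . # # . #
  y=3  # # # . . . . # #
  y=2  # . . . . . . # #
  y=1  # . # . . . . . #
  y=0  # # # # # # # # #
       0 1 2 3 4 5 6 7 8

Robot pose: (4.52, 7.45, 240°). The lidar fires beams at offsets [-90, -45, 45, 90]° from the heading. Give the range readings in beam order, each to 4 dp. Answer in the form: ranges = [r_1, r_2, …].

beam 1: φ=-90°, α=150°
  dir = (cos 150°, sin 150°) = (-0.8660, 0.5000); from cell (4,7)
  next x-line at t=0.6004, next y-line at t=1.1000; Δt_x=1.1547, Δt_y=2.0000
    x: enter (3,7) at t=0.6004
    y: enter (3,8) at t=1.1000
    x: enter (2,8) at t=1.7551
    x: enter (1,8) at t=2.9098
    y: enter (1,9) at t=3.1000 ← occupied
  → r_1 = 3.1000
beam 2: φ=-45°, α=195°
  dir = (cos 195°, sin 195°) = (-0.9659, -0.2588); from cell (4,7)
  next x-line at t=0.5383, next y-line at t=1.7387; Δt_x=1.0353, Δt_y=3.8637
    x: enter (3,7) at t=0.5383
    x: enter (2,7) at t=1.5736 ← occupied
  → r_2 = 1.5736
beam 3: φ=45°, α=285°
  dir = (cos 285°, sin 285°) = (0.2588, -0.9659); from cell (4,7)
  next x-line at t=1.8546, next y-line at t=0.4659; Δt_x=3.8637, Δt_y=1.0353
    y: enter (4,6) at t=0.4659
    y: enter (4,5) at t=1.5012
    x: enter (5,5) at t=1.8546
    y: enter (5,4) at t=2.5364 ← occupied
  → r_3 = 2.5364
beam 4: φ=90°, α=330°
  dir = (cos 330°, sin 330°) = (0.8660, -0.5000); from cell (4,7)
  next x-line at t=0.5543, next y-line at t=0.9000; Δt_x=1.1547, Δt_y=2.0000
    x: enter (5,7) at t=0.5543
    y: enter (5,6) at t=0.9000
    x: enter (6,6) at t=1.7090
    x: enter (7,6) at t=2.8637
    y: enter (7,5) at t=2.9000
    x: enter (8,5) at t=4.0184 ← occupied
  → r_4 = 4.0184

ranges = [3.1000, 1.5736, 2.5364, 4.0184]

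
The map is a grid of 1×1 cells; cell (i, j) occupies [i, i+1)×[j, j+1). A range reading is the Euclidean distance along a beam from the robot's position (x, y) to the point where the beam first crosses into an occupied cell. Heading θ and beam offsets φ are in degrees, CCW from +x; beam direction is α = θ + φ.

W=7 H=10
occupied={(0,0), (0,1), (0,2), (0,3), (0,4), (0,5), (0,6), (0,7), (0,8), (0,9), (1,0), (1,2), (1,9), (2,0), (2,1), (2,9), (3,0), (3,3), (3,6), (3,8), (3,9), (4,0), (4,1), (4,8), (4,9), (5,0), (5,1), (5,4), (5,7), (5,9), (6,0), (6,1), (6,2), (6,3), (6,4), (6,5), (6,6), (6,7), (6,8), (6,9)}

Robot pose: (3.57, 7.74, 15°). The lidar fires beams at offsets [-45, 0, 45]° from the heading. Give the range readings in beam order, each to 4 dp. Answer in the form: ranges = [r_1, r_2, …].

ranges = [2.8059, 1.0046, 0.3002]

beam 1: φ=-45°, α=330°
  d=(0.8660,-0.5000)  start (3,7)  tX=0.4965 tY=1.4800  stride 1/|dx|=1.1547 1/|dy|=2.0000
    cross x-line → (4,7), t=0.4965
    cross y-line → (4,6), t=1.4800
    cross x-line → (5,6), t=1.6512
    cross x-line → (6,6), t=2.8059 (wall)
  → r_1 = 2.8059
beam 2: φ=0°, α=15°
  d=(0.9659,0.2588)  start (3,7)  tX=0.4452 tY=1.0046  stride 1/|dx|=1.0353 1/|dy|=3.8637
    cross x-line → (4,7), t=0.4452
    cross y-line → (4,8), t=1.0046 (wall)
  → r_2 = 1.0046
beam 3: φ=45°, α=60°
  d=(0.5000,0.8660)  start (3,7)  tX=0.8600 tY=0.3002  stride 1/|dx|=2.0000 1/|dy|=1.1547
    cross y-line → (3,8), t=0.3002 (wall)
  → r_3 = 0.3002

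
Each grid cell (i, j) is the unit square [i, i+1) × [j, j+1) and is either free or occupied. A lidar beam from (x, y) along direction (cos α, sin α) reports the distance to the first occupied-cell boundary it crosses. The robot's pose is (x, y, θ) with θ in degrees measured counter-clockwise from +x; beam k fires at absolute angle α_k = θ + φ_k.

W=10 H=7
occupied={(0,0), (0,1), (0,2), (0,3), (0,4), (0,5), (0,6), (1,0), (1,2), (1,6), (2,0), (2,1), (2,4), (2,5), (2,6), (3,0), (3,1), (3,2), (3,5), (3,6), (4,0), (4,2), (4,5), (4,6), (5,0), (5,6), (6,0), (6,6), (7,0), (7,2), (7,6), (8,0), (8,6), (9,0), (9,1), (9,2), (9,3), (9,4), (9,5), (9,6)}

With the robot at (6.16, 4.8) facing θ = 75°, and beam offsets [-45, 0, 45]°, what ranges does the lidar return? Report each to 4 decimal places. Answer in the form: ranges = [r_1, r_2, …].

beam 1: φ=-45°, α=30°
  direction (0.8660, 0.5000); cell (6,4); t to first gridline: x 0.9699, y 0.4000 (then +1.1547 / +2.0000)
    (6,5) via y @ 0.4000
    (7,5) via x @ 0.9699
    (8,5) via x @ 2.1246
    (8,6) via y @ 2.4000  # hit
  → r_1 = 2.4000
beam 2: φ=0°, α=75°
  direction (0.2588, 0.9659); cell (6,4); t to first gridline: x 3.2455, y 0.2071 (then +3.8637 / +1.0353)
    (6,5) via y @ 0.2071
    (6,6) via y @ 1.2423  # hit
  → r_2 = 1.2423
beam 3: φ=45°, α=120°
  direction (-0.5000, 0.8660); cell (6,4); t to first gridline: x 0.3200, y 0.2309 (then +2.0000 / +1.1547)
    (6,5) via y @ 0.2309
    (5,5) via x @ 0.3200
    (5,6) via y @ 1.3856  # hit
  → r_3 = 1.3856

ranges = [2.4000, 1.2423, 1.3856]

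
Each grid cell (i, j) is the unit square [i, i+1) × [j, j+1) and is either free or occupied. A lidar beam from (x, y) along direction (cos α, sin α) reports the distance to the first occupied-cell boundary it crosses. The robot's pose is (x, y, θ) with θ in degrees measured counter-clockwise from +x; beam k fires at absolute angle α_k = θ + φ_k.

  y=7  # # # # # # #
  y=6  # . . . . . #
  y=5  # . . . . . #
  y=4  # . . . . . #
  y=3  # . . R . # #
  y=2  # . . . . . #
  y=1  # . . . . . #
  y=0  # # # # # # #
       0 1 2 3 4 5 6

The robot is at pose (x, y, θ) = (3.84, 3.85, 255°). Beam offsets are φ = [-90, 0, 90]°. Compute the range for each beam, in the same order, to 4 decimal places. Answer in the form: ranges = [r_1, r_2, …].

beam 1: φ=-90°, α=165°
  d=(-0.9659,0.2588)  start (3,3)  tX=0.8696 tY=0.5796  stride 1/|dx|=1.0353 1/|dy|=3.8637
    cross y-line → (3,4), t=0.5796
    cross x-line → (2,4), t=0.8696
    cross x-line → (1,4), t=1.9049
    cross x-line → (0,4), t=2.9402 (wall)
  → r_1 = 2.9402
beam 2: φ=0°, α=255°
  d=(-0.2588,-0.9659)  start (3,3)  tX=3.2455 tY=0.8800  stride 1/|dx|=3.8637 1/|dy|=1.0353
    cross y-line → (3,2), t=0.8800
    cross y-line → (3,1), t=1.9153
    cross y-line → (3,0), t=2.9505 (wall)
  → r_2 = 2.9505
beam 3: φ=90°, α=345°
  d=(0.9659,-0.2588)  start (3,3)  tX=0.1656 tY=3.2841  stride 1/|dx|=1.0353 1/|dy|=3.8637
    cross x-line → (4,3), t=0.1656
    cross x-line → (5,3), t=1.2009 (wall)
  → r_3 = 1.2009

ranges = [2.9402, 2.9505, 1.2009]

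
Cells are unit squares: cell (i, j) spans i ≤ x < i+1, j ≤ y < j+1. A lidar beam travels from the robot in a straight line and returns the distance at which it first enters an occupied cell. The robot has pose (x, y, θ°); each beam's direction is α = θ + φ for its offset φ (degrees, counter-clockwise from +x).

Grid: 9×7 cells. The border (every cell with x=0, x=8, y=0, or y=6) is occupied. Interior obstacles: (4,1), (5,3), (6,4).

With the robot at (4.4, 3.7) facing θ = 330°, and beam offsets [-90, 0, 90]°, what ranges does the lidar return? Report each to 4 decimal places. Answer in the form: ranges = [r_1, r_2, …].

beam 1: φ=-90°, α=240°
  d=(-0.5000,-0.8660)  start (4,3)  tX=0.8000 tY=0.8083  stride 1/|dx|=2.0000 1/|dy|=1.1547
    cross x-line → (3,3), t=0.8000
    cross y-line → (3,2), t=0.8083
    cross y-line → (3,1), t=1.9630
    cross x-line → (2,1), t=2.8000
    cross y-line → (2,0), t=3.1177 (wall)
  → r_1 = 3.1177
beam 2: φ=0°, α=330°
  d=(0.8660,-0.5000)  start (4,3)  tX=0.6928 tY=1.4000  stride 1/|dx|=1.1547 1/|dy|=2.0000
    cross x-line → (5,3), t=0.6928 (wall)
  → r_2 = 0.6928
beam 3: φ=90°, α=60°
  d=(0.5000,0.8660)  start (4,3)  tX=1.2000 tY=0.3464  stride 1/|dx|=2.0000 1/|dy|=1.1547
    cross y-line → (4,4), t=0.3464
    cross x-line → (5,4), t=1.2000
    cross y-line → (5,5), t=1.5011
    cross y-line → (5,6), t=2.6558 (wall)
  → r_3 = 2.6558

ranges = [3.1177, 0.6928, 2.6558]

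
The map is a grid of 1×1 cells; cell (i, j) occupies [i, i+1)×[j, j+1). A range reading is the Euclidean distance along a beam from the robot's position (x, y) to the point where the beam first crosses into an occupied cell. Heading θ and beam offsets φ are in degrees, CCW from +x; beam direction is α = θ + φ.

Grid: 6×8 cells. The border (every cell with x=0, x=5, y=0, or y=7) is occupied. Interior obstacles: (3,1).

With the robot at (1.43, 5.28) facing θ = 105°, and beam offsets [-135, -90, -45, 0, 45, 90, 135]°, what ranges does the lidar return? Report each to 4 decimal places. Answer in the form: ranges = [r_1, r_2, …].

ranges = [4.1223, 3.6959, 1.9861, 1.6614, 0.4965, 0.4452, 0.8600]

beam 1: φ=-135°, α=330°
  cosα=0.8660 sinα=-0.5000 | (1,5) | tMaxX 0.6582 tMaxY 0.5600 | tΔX 1.1547 tΔY 2.0000
    t=0.5600 [y] (1,4)
    t=0.6582 [x] (2,4)
    t=1.8129 [x] (3,4)
    t=2.5600 [y] (3,3)
    t=2.9676 [x] (4,3)
    t=4.1223 [x] (5,3) — stop
  → r_1 = 4.1223
beam 2: φ=-90°, α=15°
  cosα=0.9659 sinα=0.2588 | (1,5) | tMaxX 0.5901 tMaxY 2.7819 | tΔX 1.0353 tΔY 3.8637
    t=0.5901 [x] (2,5)
    t=1.6254 [x] (3,5)
    t=2.6607 [x] (4,5)
    t=2.7819 [y] (4,6)
    t=3.6959 [x] (5,6) — stop
  → r_2 = 3.6959
beam 3: φ=-45°, α=60°
  cosα=0.5000 sinα=0.8660 | (1,5) | tMaxX 1.1400 tMaxY 0.8314 | tΔX 2.0000 tΔY 1.1547
    t=0.8314 [y] (1,6)
    t=1.1400 [x] (2,6)
    t=1.9861 [y] (2,7) — stop
  → r_3 = 1.9861
beam 4: φ=0°, α=105°
  cosα=-0.2588 sinα=0.9659 | (1,5) | tMaxX 1.6614 tMaxY 0.7454 | tΔX 3.8637 tΔY 1.0353
    t=0.7454 [y] (1,6)
    t=1.6614 [x] (0,6) — stop
  → r_4 = 1.6614
beam 5: φ=45°, α=150°
  cosα=-0.8660 sinα=0.5000 | (1,5) | tMaxX 0.4965 tMaxY 1.4400 | tΔX 1.1547 tΔY 2.0000
    t=0.4965 [x] (0,5) — stop
  → r_5 = 0.4965
beam 6: φ=90°, α=195°
  cosα=-0.9659 sinα=-0.2588 | (1,5) | tMaxX 0.4452 tMaxY 1.0818 | tΔX 1.0353 tΔY 3.8637
    t=0.4452 [x] (0,5) — stop
  → r_6 = 0.4452
beam 7: φ=135°, α=240°
  cosα=-0.5000 sinα=-0.8660 | (1,5) | tMaxX 0.8600 tMaxY 0.3233 | tΔX 2.0000 tΔY 1.1547
    t=0.3233 [y] (1,4)
    t=0.8600 [x] (0,4) — stop
  → r_7 = 0.8600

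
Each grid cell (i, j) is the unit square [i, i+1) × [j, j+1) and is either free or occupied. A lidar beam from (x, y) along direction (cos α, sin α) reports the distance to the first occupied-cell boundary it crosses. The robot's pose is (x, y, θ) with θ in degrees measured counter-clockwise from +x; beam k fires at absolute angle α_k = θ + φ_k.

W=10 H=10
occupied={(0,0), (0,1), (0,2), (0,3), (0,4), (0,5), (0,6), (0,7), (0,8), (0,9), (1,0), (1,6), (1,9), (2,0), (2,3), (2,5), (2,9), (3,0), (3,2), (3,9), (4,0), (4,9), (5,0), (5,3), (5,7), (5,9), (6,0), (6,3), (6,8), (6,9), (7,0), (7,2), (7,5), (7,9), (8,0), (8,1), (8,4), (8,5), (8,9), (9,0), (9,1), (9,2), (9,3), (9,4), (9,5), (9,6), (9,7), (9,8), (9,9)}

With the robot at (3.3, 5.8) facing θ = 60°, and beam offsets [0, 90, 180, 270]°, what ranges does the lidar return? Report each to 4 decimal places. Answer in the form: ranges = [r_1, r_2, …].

ranges = [3.6950, 0.3464, 0.6000, 3.6000]

beam 1: φ=0°, α=60°
  dir = (cos 60°, sin 60°) = (0.5000, 0.8660); from cell (3,5)
  next x-line at t=1.4000, next y-line at t=0.2309; Δt_x=2.0000, Δt_y=1.1547
    y: enter (3,6) at t=0.2309
    y: enter (3,7) at t=1.3856
    x: enter (4,7) at t=1.4000
    y: enter (4,8) at t=2.5403
    x: enter (5,8) at t=3.4000
    y: enter (5,9) at t=3.6950 ← occupied
  → r_1 = 3.6950
beam 2: φ=90°, α=150°
  dir = (cos 150°, sin 150°) = (-0.8660, 0.5000); from cell (3,5)
  next x-line at t=0.3464, next y-line at t=0.4000; Δt_x=1.1547, Δt_y=2.0000
    x: enter (2,5) at t=0.3464 ← occupied
  → r_2 = 0.3464
beam 3: φ=180°, α=240°
  dir = (cos 240°, sin 240°) = (-0.5000, -0.8660); from cell (3,5)
  next x-line at t=0.6000, next y-line at t=0.9238; Δt_x=2.0000, Δt_y=1.1547
    x: enter (2,5) at t=0.6000 ← occupied
  → r_3 = 0.6000
beam 4: φ=270°, α=330°
  dir = (cos 330°, sin 330°) = (0.8660, -0.5000); from cell (3,5)
  next x-line at t=0.8083, next y-line at t=1.6000; Δt_x=1.1547, Δt_y=2.0000
    x: enter (4,5) at t=0.8083
    y: enter (4,4) at t=1.6000
    x: enter (5,4) at t=1.9630
    x: enter (6,4) at t=3.1177
    y: enter (6,3) at t=3.6000 ← occupied
  → r_4 = 3.6000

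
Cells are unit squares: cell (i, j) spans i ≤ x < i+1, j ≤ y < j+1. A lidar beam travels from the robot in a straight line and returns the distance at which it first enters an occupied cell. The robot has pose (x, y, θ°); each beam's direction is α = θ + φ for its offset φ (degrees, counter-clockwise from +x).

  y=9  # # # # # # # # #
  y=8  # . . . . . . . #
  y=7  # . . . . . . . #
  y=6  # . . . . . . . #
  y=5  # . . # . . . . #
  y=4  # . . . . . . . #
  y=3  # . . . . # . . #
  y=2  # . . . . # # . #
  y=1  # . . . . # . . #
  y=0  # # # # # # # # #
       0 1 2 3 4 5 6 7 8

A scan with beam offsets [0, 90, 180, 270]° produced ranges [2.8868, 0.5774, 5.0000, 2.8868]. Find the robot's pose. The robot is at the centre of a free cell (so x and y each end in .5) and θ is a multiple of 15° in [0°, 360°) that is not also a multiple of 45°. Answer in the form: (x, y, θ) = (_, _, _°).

The pose lattice has 51·16 = 816 candidates. Test each by forward raycasting.
  (7.5, 4.5, 15°): beam 1 = 0.5176 ≠ 2.8868 ✗
  (5.5, 6.5, 285°): beam 1 = 3.6235 ≠ 2.8868 ✗
  (1.5, 2.5, 120°): beam 1 = 1.0000 ≠ 2.8868 ✗
  (5.5, 6.5, 75°): beam 1 = 2.5882 ≠ 2.8868 ✗
  (4.5, 3.5, 150°): beam 1 = 4.0415 ≠ 2.8868 ✗
  …
  (3.5, 6.5, 210°): r_1=2.8868, r_2=0.5774, r_3=5.0000, r_4=2.8868 — all match ✓
No second candidate reproduces the full scan.

(x, y, θ) = (3.5, 6.5, 210°)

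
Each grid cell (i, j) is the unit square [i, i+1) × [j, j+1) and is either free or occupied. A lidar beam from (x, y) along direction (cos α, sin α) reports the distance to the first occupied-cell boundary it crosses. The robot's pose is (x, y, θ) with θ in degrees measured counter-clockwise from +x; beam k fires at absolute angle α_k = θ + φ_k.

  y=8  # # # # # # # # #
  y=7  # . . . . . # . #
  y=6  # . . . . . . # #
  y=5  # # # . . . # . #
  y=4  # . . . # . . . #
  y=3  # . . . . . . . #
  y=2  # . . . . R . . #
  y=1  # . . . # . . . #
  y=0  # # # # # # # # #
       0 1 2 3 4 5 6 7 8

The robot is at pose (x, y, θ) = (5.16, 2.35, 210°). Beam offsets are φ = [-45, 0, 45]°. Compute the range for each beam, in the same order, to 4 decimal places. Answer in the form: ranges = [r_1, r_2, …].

beam 1: φ=-45°, α=165°
  cosα=-0.9659 sinα=0.2588 | (5,2) | tMaxX 0.1656 tMaxY 2.5114 | tΔX 1.0353 tΔY 3.8637
    t=0.1656 [x] (4,2)
    t=1.2009 [x] (3,2)
    t=2.2362 [x] (2,2)
    t=2.5114 [y] (2,3)
    t=3.2715 [x] (1,3)
    t=4.3067 [x] (0,3) — stop
  → r_1 = 4.3067
beam 2: φ=0°, α=210°
  cosα=-0.8660 sinα=-0.5000 | (5,2) | tMaxX 0.1848 tMaxY 0.7000 | tΔX 1.1547 tΔY 2.0000
    t=0.1848 [x] (4,2)
    t=0.7000 [y] (4,1) — stop
  → r_2 = 0.7000
beam 3: φ=45°, α=255°
  cosα=-0.2588 sinα=-0.9659 | (5,2) | tMaxX 0.6182 tMaxY 0.3623 | tΔX 3.8637 tΔY 1.0353
    t=0.3623 [y] (5,1)
    t=0.6182 [x] (4,1) — stop
  → r_3 = 0.6182

ranges = [4.3067, 0.7000, 0.6182]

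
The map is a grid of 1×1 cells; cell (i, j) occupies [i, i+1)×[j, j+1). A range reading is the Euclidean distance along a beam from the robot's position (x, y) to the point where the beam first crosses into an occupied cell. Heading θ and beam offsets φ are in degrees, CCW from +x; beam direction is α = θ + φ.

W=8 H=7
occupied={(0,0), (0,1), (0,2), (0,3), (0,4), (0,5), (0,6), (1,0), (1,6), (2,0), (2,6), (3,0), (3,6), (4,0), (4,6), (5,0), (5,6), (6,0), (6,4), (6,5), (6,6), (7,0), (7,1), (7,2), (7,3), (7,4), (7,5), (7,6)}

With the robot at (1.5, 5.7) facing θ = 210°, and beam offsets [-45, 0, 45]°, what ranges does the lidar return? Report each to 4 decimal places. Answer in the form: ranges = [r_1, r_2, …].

ranges = [0.5176, 0.5774, 1.9319]

beam 1: φ=-45°, α=165°
  cosα=-0.9659 sinα=0.2588 | (1,5) | tMaxX 0.5176 tMaxY 1.1591 | tΔX 1.0353 tΔY 3.8637
    t=0.5176 [x] (0,5) — stop
  → r_1 = 0.5176
beam 2: φ=0°, α=210°
  cosα=-0.8660 sinα=-0.5000 | (1,5) | tMaxX 0.5774 tMaxY 1.4000 | tΔX 1.1547 tΔY 2.0000
    t=0.5774 [x] (0,5) — stop
  → r_2 = 0.5774
beam 3: φ=45°, α=255°
  cosα=-0.2588 sinα=-0.9659 | (1,5) | tMaxX 1.9319 tMaxY 0.7247 | tΔX 3.8637 tΔY 1.0353
    t=0.7247 [y] (1,4)
    t=1.7600 [y] (1,3)
    t=1.9319 [x] (0,3) — stop
  → r_3 = 1.9319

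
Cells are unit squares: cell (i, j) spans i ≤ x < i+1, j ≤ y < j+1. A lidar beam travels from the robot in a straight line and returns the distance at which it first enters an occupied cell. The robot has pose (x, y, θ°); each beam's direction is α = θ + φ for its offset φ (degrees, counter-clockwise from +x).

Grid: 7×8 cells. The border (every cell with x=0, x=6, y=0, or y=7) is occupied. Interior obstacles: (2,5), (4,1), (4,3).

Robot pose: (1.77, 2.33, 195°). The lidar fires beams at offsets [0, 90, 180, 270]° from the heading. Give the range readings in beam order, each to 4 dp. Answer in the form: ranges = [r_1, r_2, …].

ranges = [0.7972, 1.3769, 2.5887, 2.9751]

beam 1: φ=0°, α=195°
  cosα=-0.9659 sinα=-0.2588 | (1,2) | tMaxX 0.7972 tMaxY 1.2750 | tΔX 1.0353 tΔY 3.8637
    t=0.7972 [x] (0,2) — stop
  → r_1 = 0.7972
beam 2: φ=90°, α=285°
  cosα=0.2588 sinα=-0.9659 | (1,2) | tMaxX 0.8887 tMaxY 0.3416 | tΔX 3.8637 tΔY 1.0353
    t=0.3416 [y] (1,1)
    t=0.8887 [x] (2,1)
    t=1.3769 [y] (2,0) — stop
  → r_2 = 1.3769
beam 3: φ=180°, α=15°
  cosα=0.9659 sinα=0.2588 | (1,2) | tMaxX 0.2381 tMaxY 2.5887 | tΔX 1.0353 tΔY 3.8637
    t=0.2381 [x] (2,2)
    t=1.2734 [x] (3,2)
    t=2.3087 [x] (4,2)
    t=2.5887 [y] (4,3) — stop
  → r_3 = 2.5887
beam 4: φ=270°, α=105°
  cosα=-0.2588 sinα=0.9659 | (1,2) | tMaxX 2.9751 tMaxY 0.6936 | tΔX 3.8637 tΔY 1.0353
    t=0.6936 [y] (1,3)
    t=1.7289 [y] (1,4)
    t=2.7642 [y] (1,5)
    t=2.9751 [x] (0,5) — stop
  → r_4 = 2.9751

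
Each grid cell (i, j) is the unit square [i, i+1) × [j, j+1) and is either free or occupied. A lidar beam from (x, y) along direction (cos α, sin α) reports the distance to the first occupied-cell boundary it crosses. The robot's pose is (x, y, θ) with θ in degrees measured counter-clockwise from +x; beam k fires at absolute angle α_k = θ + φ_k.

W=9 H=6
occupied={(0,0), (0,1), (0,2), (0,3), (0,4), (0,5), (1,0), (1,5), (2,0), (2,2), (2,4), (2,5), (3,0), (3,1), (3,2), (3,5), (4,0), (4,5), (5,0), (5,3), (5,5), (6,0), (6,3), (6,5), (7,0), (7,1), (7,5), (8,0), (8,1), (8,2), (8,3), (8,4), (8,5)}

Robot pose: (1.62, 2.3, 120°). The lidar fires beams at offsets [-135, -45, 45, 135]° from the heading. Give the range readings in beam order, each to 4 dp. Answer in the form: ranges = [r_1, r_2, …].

ranges = [0.3934, 1.7600, 0.6419, 1.3459]

beam 1: φ=-135°, α=345°
  d=(0.9659,-0.2588)  start (1,2)  tX=0.3934 tY=1.1591  stride 1/|dx|=1.0353 1/|dy|=3.8637
    cross x-line → (2,2), t=0.3934 (wall)
  → r_1 = 0.3934
beam 2: φ=-45°, α=75°
  d=(0.2588,0.9659)  start (1,2)  tX=1.4682 tY=0.7247  stride 1/|dx|=3.8637 1/|dy|=1.0353
    cross y-line → (1,3), t=0.7247
    cross x-line → (2,3), t=1.4682
    cross y-line → (2,4), t=1.7600 (wall)
  → r_2 = 1.7600
beam 3: φ=45°, α=165°
  d=(-0.9659,0.2588)  start (1,2)  tX=0.6419 tY=2.7046  stride 1/|dx|=1.0353 1/|dy|=3.8637
    cross x-line → (0,2), t=0.6419 (wall)
  → r_3 = 0.6419
beam 4: φ=135°, α=255°
  d=(-0.2588,-0.9659)  start (1,2)  tX=2.3955 tY=0.3106  stride 1/|dx|=3.8637 1/|dy|=1.0353
    cross y-line → (1,1), t=0.3106
    cross y-line → (1,0), t=1.3459 (wall)
  → r_4 = 1.3459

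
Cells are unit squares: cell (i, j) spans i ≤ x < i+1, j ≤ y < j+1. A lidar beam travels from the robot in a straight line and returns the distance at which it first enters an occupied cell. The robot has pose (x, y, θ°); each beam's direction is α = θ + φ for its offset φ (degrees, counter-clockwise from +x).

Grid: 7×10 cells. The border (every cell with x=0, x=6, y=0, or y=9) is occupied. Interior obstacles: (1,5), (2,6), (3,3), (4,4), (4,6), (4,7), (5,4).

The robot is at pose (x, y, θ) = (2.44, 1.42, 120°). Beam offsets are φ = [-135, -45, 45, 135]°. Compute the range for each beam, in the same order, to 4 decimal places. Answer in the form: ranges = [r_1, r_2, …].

beam 1: φ=-135°, α=345°
  dir = (cos 345°, sin 345°) = (0.9659, -0.2588); from cell (2,1)
  next x-line at t=0.5798, next y-line at t=1.6228; Δt_x=1.0353, Δt_y=3.8637
    x: enter (3,1) at t=0.5798
    x: enter (4,1) at t=1.6150
    y: enter (4,0) at t=1.6228 ← occupied
  → r_1 = 1.6228
beam 2: φ=-45°, α=75°
  dir = (cos 75°, sin 75°) = (0.2588, 0.9659); from cell (2,1)
  next x-line at t=2.1637, next y-line at t=0.6005; Δt_x=3.8637, Δt_y=1.0353
    y: enter (2,2) at t=0.6005
    y: enter (2,3) at t=1.6357
    x: enter (3,3) at t=2.1637 ← occupied
  → r_2 = 2.1637
beam 3: φ=45°, α=165°
  dir = (cos 165°, sin 165°) = (-0.9659, 0.2588); from cell (2,1)
  next x-line at t=0.4555, next y-line at t=2.2409; Δt_x=1.0353, Δt_y=3.8637
    x: enter (1,1) at t=0.4555
    x: enter (0,1) at t=1.4908 ← occupied
  → r_3 = 1.4908
beam 4: φ=135°, α=255°
  dir = (cos 255°, sin 255°) = (-0.2588, -0.9659); from cell (2,1)
  next x-line at t=1.7000, next y-line at t=0.4348; Δt_x=3.8637, Δt_y=1.0353
    y: enter (2,0) at t=0.4348 ← occupied
  → r_4 = 0.4348

ranges = [1.6228, 2.1637, 1.4908, 0.4348]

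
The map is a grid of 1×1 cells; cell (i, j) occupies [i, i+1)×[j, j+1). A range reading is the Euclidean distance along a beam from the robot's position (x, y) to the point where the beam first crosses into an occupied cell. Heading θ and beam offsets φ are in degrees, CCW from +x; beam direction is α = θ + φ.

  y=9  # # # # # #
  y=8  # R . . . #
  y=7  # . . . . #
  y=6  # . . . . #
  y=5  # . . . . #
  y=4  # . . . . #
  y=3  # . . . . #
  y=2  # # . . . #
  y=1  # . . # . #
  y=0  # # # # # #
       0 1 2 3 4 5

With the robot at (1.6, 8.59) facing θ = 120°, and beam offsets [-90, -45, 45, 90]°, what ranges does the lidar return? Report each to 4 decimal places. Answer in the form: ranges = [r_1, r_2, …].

beam 1: φ=-90°, α=30°
  d=(0.8660,0.5000)  start (1,8)  tX=0.4619 tY=0.8200  stride 1/|dx|=1.1547 1/|dy|=2.0000
    cross x-line → (2,8), t=0.4619
    cross y-line → (2,9), t=0.8200 (wall)
  → r_1 = 0.8200
beam 2: φ=-45°, α=75°
  d=(0.2588,0.9659)  start (1,8)  tX=1.5455 tY=0.4245  stride 1/|dx|=3.8637 1/|dy|=1.0353
    cross y-line → (1,9), t=0.4245 (wall)
  → r_2 = 0.4245
beam 3: φ=45°, α=165°
  d=(-0.9659,0.2588)  start (1,8)  tX=0.6212 tY=1.5841  stride 1/|dx|=1.0353 1/|dy|=3.8637
    cross x-line → (0,8), t=0.6212 (wall)
  → r_3 = 0.6212
beam 4: φ=90°, α=210°
  d=(-0.8660,-0.5000)  start (1,8)  tX=0.6928 tY=1.1800  stride 1/|dx|=1.1547 1/|dy|=2.0000
    cross x-line → (0,8), t=0.6928 (wall)
  → r_4 = 0.6928

ranges = [0.8200, 0.4245, 0.6212, 0.6928]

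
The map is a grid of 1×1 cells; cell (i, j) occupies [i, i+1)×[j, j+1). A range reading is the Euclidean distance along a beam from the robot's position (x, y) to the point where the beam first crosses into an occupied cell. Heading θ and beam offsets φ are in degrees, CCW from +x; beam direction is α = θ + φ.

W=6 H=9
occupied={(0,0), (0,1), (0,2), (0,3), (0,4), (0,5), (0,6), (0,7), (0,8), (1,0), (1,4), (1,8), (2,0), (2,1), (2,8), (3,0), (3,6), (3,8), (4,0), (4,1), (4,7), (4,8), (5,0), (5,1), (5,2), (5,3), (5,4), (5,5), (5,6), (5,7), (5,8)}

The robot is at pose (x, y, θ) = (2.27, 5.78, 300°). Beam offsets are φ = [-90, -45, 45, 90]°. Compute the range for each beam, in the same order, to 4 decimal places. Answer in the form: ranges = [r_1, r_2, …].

beam 1: φ=-90°, α=210°
  direction (-0.8660, -0.5000); cell (2,5); t to first gridline: x 0.3118, y 1.5600 (then +1.1547 / +2.0000)
    (1,5) via x @ 0.3118
    (0,5) via x @ 1.4665  # hit
  → r_1 = 1.4665
beam 2: φ=-45°, α=255°
  direction (-0.2588, -0.9659); cell (2,5); t to first gridline: x 1.0432, y 0.8075 (then +3.8637 / +1.0353)
    (2,4) via y @ 0.8075
    (1,4) via x @ 1.0432  # hit
  → r_2 = 1.0432
beam 3: φ=45°, α=345°
  direction (0.9659, -0.2588); cell (2,5); t to first gridline: x 0.7558, y 3.0137 (then +1.0353 / +3.8637)
    (3,5) via x @ 0.7558
    (4,5) via x @ 1.7910
    (5,5) via x @ 2.8263  # hit
  → r_3 = 2.8263
beam 4: φ=90°, α=30°
  direction (0.8660, 0.5000); cell (2,5); t to first gridline: x 0.8429, y 0.4400 (then +1.1547 / +2.0000)
    (2,6) via y @ 0.4400
    (3,6) via x @ 0.8429  # hit
  → r_4 = 0.8429

ranges = [1.4665, 1.0432, 2.8263, 0.8429]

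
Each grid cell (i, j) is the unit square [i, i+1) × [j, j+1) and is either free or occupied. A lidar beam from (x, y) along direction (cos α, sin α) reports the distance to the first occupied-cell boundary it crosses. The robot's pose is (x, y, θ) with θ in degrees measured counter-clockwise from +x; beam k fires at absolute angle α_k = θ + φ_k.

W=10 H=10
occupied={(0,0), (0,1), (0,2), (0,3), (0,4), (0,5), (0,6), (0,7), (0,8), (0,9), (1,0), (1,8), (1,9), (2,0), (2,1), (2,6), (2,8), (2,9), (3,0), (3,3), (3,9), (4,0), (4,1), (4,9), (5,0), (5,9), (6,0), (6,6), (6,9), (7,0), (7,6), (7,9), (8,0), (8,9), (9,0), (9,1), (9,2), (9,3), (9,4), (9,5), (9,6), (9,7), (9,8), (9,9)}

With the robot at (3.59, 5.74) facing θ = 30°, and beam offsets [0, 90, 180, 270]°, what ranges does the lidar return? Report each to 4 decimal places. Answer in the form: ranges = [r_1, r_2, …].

beam 1: φ=0°, α=30°
  d=(0.8660,0.5000)  start (3,5)  tX=0.4734 tY=0.5200  stride 1/|dx|=1.1547 1/|dy|=2.0000
    cross x-line → (4,5), t=0.4734
    cross y-line → (4,6), t=0.5200
    cross x-line → (5,6), t=1.6281
    cross y-line → (5,7), t=2.5200
    cross x-line → (6,7), t=2.7828
    cross x-line → (7,7), t=3.9375
    cross y-line → (7,8), t=4.5200
    cross x-line → (8,8), t=5.0922
    cross x-line → (9,8), t=6.2469 (wall)
  → r_1 = 6.2469
beam 2: φ=90°, α=120°
  d=(-0.5000,0.8660)  start (3,5)  tX=1.1800 tY=0.3002  stride 1/|dx|=2.0000 1/|dy|=1.1547
    cross y-line → (3,6), t=0.3002
    cross x-line → (2,6), t=1.1800 (wall)
  → r_2 = 1.1800
beam 3: φ=180°, α=210°
  d=(-0.8660,-0.5000)  start (3,5)  tX=0.6813 tY=1.4800  stride 1/|dx|=1.1547 1/|dy|=2.0000
    cross x-line → (2,5), t=0.6813
    cross y-line → (2,4), t=1.4800
    cross x-line → (1,4), t=1.8360
    cross x-line → (0,4), t=2.9907 (wall)
  → r_3 = 2.9907
beam 4: φ=270°, α=300°
  d=(0.5000,-0.8660)  start (3,5)  tX=0.8200 tY=0.8545  stride 1/|dx|=2.0000 1/|dy|=1.1547
    cross x-line → (4,5), t=0.8200
    cross y-line → (4,4), t=0.8545
    cross y-line → (4,3), t=2.0092
    cross x-line → (5,3), t=2.8200
    cross y-line → (5,2), t=3.1639
    cross y-line → (5,1), t=4.3186
    cross x-line → (6,1), t=4.8200
    cross y-line → (6,0), t=5.4733 (wall)
  → r_4 = 5.4733

ranges = [6.2469, 1.1800, 2.9907, 5.4733]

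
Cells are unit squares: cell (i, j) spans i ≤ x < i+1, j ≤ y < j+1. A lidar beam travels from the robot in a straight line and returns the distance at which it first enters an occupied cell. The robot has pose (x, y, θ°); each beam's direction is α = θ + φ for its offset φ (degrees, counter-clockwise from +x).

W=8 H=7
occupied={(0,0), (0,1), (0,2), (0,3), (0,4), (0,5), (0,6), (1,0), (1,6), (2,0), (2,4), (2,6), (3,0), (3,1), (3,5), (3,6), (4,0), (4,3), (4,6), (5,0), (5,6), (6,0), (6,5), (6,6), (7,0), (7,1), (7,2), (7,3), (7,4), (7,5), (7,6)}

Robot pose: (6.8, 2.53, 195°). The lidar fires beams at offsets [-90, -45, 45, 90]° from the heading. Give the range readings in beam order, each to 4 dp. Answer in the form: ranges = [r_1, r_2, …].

beam 1: φ=-90°, α=105°
  d=(-0.2588,0.9659)  start (6,2)  tX=3.0910 tY=0.4866  stride 1/|dx|=3.8637 1/|dy|=1.0353
    cross y-line → (6,3), t=0.4866
    cross y-line → (6,4), t=1.5219
    cross y-line → (6,5), t=2.5571 (wall)
  → r_1 = 2.5571
beam 2: φ=-45°, α=150°
  d=(-0.8660,0.5000)  start (6,2)  tX=0.9238 tY=0.9400  stride 1/|dx|=1.1547 1/|dy|=2.0000
    cross x-line → (5,2), t=0.9238
    cross y-line → (5,3), t=0.9400
    cross x-line → (4,3), t=2.0785 (wall)
  → r_2 = 2.0785
beam 3: φ=45°, α=240°
  d=(-0.5000,-0.8660)  start (6,2)  tX=1.6000 tY=0.6120  stride 1/|dx|=2.0000 1/|dy|=1.1547
    cross y-line → (6,1), t=0.6120
    cross x-line → (5,1), t=1.6000
    cross y-line → (5,0), t=1.7667 (wall)
  → r_3 = 1.7667
beam 4: φ=90°, α=285°
  d=(0.2588,-0.9659)  start (6,2)  tX=0.7727 tY=0.5487  stride 1/|dx|=3.8637 1/|dy|=1.0353
    cross y-line → (6,1), t=0.5487
    cross x-line → (7,1), t=0.7727 (wall)
  → r_4 = 0.7727

ranges = [2.5571, 2.0785, 1.7667, 0.7727]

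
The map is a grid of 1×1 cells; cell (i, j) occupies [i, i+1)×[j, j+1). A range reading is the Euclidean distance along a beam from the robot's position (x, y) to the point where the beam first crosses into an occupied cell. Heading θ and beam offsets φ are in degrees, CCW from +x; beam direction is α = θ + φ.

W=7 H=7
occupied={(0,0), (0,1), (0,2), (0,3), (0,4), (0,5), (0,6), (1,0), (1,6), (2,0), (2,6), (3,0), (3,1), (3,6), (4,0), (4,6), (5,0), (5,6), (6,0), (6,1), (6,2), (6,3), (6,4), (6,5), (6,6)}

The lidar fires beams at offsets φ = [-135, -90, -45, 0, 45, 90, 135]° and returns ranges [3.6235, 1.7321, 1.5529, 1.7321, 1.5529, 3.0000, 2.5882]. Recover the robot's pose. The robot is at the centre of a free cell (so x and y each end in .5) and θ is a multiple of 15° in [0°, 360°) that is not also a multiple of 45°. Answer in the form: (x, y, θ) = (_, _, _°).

Candidates: 24 free-cell centres × 16 headings = 384 poses. Raycast each; keep the one whose scan matches to 4 dp.
  (4.5, 1.5, 255°): beam 1 = 5.1962 ≠ 3.6235 ✗
  (1.5, 4.5, 345°): beam 1 = 0.5774 ≠ 3.6235 ✗
  (2.5, 1.5, 60°): beam 1 = 0.5176 ≠ 3.6235 ✗
  …
  (2.5, 4.5, 150°): r_1=3.6235, r_2=1.7321, r_3=1.5529, r_4=1.7321, r_5=1.5529, r_6=3.0000, r_7=2.5882 — all match ✓
Unique over the lattice → pose = (2.5, 4.5, 150°).

(x, y, θ) = (2.5, 4.5, 150°)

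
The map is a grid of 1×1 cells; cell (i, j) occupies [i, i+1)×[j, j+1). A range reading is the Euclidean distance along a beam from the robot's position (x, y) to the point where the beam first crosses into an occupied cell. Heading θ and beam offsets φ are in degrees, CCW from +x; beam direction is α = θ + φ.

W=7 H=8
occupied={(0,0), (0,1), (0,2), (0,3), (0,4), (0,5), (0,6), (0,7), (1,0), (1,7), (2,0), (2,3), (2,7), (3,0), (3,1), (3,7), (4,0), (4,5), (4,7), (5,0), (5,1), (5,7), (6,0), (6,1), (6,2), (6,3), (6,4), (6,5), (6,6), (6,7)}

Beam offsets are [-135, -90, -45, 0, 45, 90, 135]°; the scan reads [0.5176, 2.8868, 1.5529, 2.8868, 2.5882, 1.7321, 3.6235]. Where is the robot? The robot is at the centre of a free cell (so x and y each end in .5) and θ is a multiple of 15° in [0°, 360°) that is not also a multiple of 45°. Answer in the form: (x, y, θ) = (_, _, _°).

The pose lattice has 26·16 = 416 candidates. Test each by forward raycasting.
  (4.5, 3.5, 165°): beam 1 = 1.7321 ≠ 0.5176 ✗
  (2.5, 5.5, 345°): beam 1 = 1.7321 ≠ 0.5176 ✗
  (4.5, 6.5, 300°): beam 1 = 1.9319 ≠ 0.5176 ✗
  (5.5, 3.5, 30°): beam 1 = 1.5529 ≠ 0.5176 ✗
  (2.5, 1.5, 120°): beam 2 = 0.5774 ≠ 2.8868 ✗
  …
  (3.5, 3.5, 330°): r_1=0.5176, r_2=2.8868, r_3=1.5529, r_4=2.8868, r_5=2.5882, r_6=1.7321, r_7=3.6235 — all match ✓
Unique over the lattice → pose = (3.5, 3.5, 330°).

(x, y, θ) = (3.5, 3.5, 330°)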